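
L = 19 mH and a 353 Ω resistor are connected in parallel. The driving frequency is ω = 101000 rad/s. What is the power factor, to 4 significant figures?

0.9835

X_L = ωL = 1919 Ω
Parallel: admittances add. Y = 1/R + 1/(jωL)
Y = (0.002833 − j0.0005211) S
|Y| = 0.002880 S → |Z| = 1/|Y| = 347.2 Ω, ∠Z = −∠Y = 10.42°
cos φ = cos(10.42°) = 0.9835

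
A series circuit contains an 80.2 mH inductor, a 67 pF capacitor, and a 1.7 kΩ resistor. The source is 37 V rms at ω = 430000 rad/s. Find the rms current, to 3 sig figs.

21.6 mA

X_L = ωL = 34500 Ω
X_C = 1/(ωC) = 34700 Ω
Net reactance X = X_L − X_C = -224 Ω
Z = 1700 − j224 Ω
|Z| = √(1700² + 224²) = 1710 Ω
I = V/|Z| = 37/1710 = 21.6 mA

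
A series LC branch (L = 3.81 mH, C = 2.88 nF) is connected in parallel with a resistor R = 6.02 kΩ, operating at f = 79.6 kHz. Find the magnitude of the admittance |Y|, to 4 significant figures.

842.1 μS

ω = 2πf = 500100 rad/s
X_L = ωL = 1906 Ω
X_C = 1/(ωC) = 694.2 Ω
Branch 1: Z₁ = R = 6020 Ω
Branch 2 (series LC): Z₂ = j(X_L − X_C) = j1211 Ω
Parallel: Z = Z₁Z₂/(Z₁+Z₂), |Z| = 1187 Ω, ∠Z = 78.62°
|Y| = 1/|Z| = 842.1 μS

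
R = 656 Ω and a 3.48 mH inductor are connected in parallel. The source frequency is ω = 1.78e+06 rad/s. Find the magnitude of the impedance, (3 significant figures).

X_L = ωL = 6190 Ω
Parallel: admittances add. Y = 1/R + 1/(jωL)
Y = (0.00152 − j0.000161) S
|Y| = 0.00153 S → |Z| = 1/|Y| = 652 Ω, ∠Z = −∠Y = 6.05°

652 Ω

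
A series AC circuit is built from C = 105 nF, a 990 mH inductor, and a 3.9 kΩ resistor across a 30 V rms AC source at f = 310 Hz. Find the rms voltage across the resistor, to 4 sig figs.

ω = 2πf = 1948 rad/s
X_L = ωL = 1928 Ω
X_C = 1/(ωC) = 4890 Ω
Net reactance X = X_L − X_C = -2961 Ω
Z = 3900 − j2961 Ω
|Z| = √(3900² + 2961²) = 4897 Ω
I = V/|Z| = 6.126 mA
V_R = I·|Z_R| = 0.006126 × 3900 = 23.89 V

23.89 V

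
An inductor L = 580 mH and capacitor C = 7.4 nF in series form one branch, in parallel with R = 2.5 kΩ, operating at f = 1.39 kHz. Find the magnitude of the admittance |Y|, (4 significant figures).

ω = 2πf = 8734 rad/s
X_L = ωL = 5066 Ω
X_C = 1/(ωC) = 15470 Ω
Branch 1: Z₁ = R = 2500 Ω
Branch 2 (series LC): Z₂ = j(X_L − X_C) = −j10410 Ω
Parallel: Z = Z₁Z₂/(Z₁+Z₂), |Z| = 2431 Ω, ∠Z = -13.51°
|Y| = 1/|Z| = 411.4 μS

411.4 μS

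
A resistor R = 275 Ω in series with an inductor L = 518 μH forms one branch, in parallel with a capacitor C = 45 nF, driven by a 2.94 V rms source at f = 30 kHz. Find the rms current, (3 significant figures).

ω = 2πf = 188500 rad/s
X_L = ωL = 97.6 Ω
X_C = 1/(ωC) = 118 Ω
Branch 1 (R+jX_L): Z₁ = 275 + j97.6 Ω, |Z₁| = 292 Ω
Branch 2 (−jX_C): Z₂ = −j118 Ω
Parallel: Z = Z₁Z₂/(Z₁+Z₂), |Z| = 125 Ω, ∠Z = -66.2°
I = V/|Z| = 2.94/125 = 23.6 mA

23.6 mA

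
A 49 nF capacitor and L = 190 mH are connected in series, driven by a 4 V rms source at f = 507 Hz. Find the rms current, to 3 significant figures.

ω = 2πf = 3186 rad/s
X_L = ωL = 605 Ω
X_C = 1/(ωC) = 6410 Ω
Net reactance X = X_L − X_C = -5800 Ω
Z = − j5800 Ω
|Z| = √(0² + 5800²) = 5800 Ω
I = V/|Z| = 4/5800 = 690 μA

690 μA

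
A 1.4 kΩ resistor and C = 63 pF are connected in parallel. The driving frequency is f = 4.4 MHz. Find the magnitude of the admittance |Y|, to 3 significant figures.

1.88 mS

ω = 2πf = 2.765e+07 rad/s
X_C = 1/(ωC) = 574 Ω
Parallel: admittances add. Y = 1/R + jωC
Y = (0.000714 + j0.00174) S
|Y| = 0.00188 S → |Z| = 1/|Y| = 531 Ω, ∠Z = −∠Y = -67.7°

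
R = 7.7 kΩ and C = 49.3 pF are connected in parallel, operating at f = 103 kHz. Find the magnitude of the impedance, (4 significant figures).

7478 Ω

ω = 2πf = 647200 rad/s
X_C = 1/(ωC) = 31340 Ω
Parallel: admittances add. Y = 1/R + jωC
Y = (0.0001299 + j3.191e-05) S
|Y| = 0.0001337 S → |Z| = 1/|Y| = 7478 Ω, ∠Z = −∠Y = -13.80°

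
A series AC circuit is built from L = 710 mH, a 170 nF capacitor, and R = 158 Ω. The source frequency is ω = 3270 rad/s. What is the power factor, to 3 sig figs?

0.289

X_L = ωL = 2320 Ω
X_C = 1/(ωC) = 1800 Ω
Net reactance X = X_L − X_C = 523 Ω
Z = 158 + j523 Ω
|Z| = √(158² + 523²) = 546 Ω
∠Z = arctan(523/158) = 73.2°
cos φ = cos(73.2°) = 0.289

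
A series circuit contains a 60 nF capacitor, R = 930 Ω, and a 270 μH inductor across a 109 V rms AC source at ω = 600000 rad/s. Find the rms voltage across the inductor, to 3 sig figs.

18.8 V

X_L = ωL = 162 Ω
X_C = 1/(ωC) = 27.8 Ω
Net reactance X = X_L − X_C = 134 Ω
Z = 930 + j134 Ω
|Z| = √(930² + 134²) = 940 Ω
I = V/|Z| = 116 mA
V_L = I·|Z_L| = 0.116 × 162 = 18.8 V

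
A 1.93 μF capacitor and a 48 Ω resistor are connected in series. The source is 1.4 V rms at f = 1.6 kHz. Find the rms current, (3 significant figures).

ω = 2πf = 10050 rad/s
X_C = 1/(ωC) = 51.5 Ω
Z = 48.0 − j51.5 Ω
|Z| = √(48.0² + 51.5²) = 70.4 Ω
I = V/|Z| = 1.4/70.4 = 19.9 mA

19.9 mA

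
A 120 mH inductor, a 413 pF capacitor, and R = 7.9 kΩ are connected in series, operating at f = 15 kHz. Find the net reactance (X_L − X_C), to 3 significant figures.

ω = 2πf = 94250 rad/s
X_L = ωL = 11300 Ω
X_C = 1/(ωC) = 25700 Ω
X = 11300 − 25700 = -14400 Ω

-14400 Ω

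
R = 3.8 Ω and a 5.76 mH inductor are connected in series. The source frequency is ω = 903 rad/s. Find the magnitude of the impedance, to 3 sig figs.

6.44 Ω

X_L = ωL = 5.20 Ω
Z = 3.80 + j5.20 Ω
|Z| = √(3.80² + 5.20²) = 6.44 Ω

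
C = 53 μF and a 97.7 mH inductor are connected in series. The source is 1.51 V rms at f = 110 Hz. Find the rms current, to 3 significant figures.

37.5 mA

ω = 2πf = 691.2 rad/s
X_L = ωL = 67.5 Ω
X_C = 1/(ωC) = 27.3 Ω
Net reactance X = X_L − X_C = 40.2 Ω
Z = j40.2 Ω
|Z| = √(0² + 40.2²) = 40.2 Ω
I = V/|Z| = 1.51/40.2 = 37.5 mA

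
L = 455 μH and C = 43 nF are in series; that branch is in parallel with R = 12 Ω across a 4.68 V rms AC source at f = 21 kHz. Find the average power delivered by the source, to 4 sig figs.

ω = 2πf = 131900 rad/s
X_L = ωL = 60.04 Ω
X_C = 1/(ωC) = 176.3 Ω
Branch 1: Z₁ = R = 12.00 Ω
Branch 2 (series LC): Z₂ = j(X_L − X_C) = −j116.2 Ω
Parallel: Z = Z₁Z₂/(Z₁+Z₂), |Z| = 11.94 Ω, ∠Z = -5.895°
I = V/|Z| = 392.1 mA
P = VI cos φ = 4.68 × 0.3921 × cos(-5.895°) = 1.825 W

1.825 W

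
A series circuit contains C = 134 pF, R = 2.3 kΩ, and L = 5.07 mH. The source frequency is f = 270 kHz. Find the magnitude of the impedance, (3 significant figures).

4790 Ω

ω = 2πf = 1.696e+06 rad/s
X_L = ωL = 8600 Ω
X_C = 1/(ωC) = 4400 Ω
Net reactance X = X_L − X_C = 4200 Ω
Z = 2300 + j4200 Ω
|Z| = √(2300² + 4200²) = 4790 Ω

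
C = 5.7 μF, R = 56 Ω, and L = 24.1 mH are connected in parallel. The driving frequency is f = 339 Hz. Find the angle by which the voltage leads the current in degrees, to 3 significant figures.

ω = 2πf = 2130 rad/s
X_L = ωL = 51.3 Ω
X_C = 1/(ωC) = 82.4 Ω
Parallel: admittances add. Y = 1/R + 1/(jωL) + jωC
Y = (0.0179 − j0.00734) S
|Y| = 0.0193 S → |Z| = 1/|Y| = 51.8 Ω, ∠Z = −∠Y = 22.3°

22.3°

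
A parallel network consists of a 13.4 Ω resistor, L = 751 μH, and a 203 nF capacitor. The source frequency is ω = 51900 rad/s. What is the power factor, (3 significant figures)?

0.980

X_L = ωL = 39.0 Ω
X_C = 1/(ωC) = 94.9 Ω
Parallel: admittances add. Y = 1/R + 1/(jωL) + jωC
Y = (0.0746 − j0.0151) S
|Y| = 0.0761 S → |Z| = 1/|Y| = 13.1 Ω, ∠Z = −∠Y = 11.5°
cos φ = cos(11.5°) = 0.980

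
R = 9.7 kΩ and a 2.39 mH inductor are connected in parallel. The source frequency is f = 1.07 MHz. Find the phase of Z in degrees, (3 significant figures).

ω = 2πf = 6.723e+06 rad/s
X_L = ωL = 16100 Ω
Parallel: admittances add. Y = 1/R + 1/(jωL)
Y = (0.000103 − j6.22e-05) S
|Y| = 0.000120 S → |Z| = 1/|Y| = 8300 Ω, ∠Z = −∠Y = 31.1°

31.1°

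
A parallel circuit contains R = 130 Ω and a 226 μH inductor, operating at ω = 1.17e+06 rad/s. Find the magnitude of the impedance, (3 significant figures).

X_L = ωL = 264 Ω
Parallel: admittances add. Y = 1/R + 1/(jωL)
Y = (0.00769 − j0.00378) S
|Y| = 0.00857 S → |Z| = 1/|Y| = 117 Ω, ∠Z = −∠Y = 26.2°

117 Ω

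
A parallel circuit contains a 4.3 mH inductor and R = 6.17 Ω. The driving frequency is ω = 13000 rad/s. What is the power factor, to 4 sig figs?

X_L = ωL = 55.90 Ω
Parallel: admittances add. Y = 1/R + 1/(jωL)
Y = (0.1621 − j0.01789) S
|Y| = 0.1631 S → |Z| = 1/|Y| = 6.133 Ω, ∠Z = −∠Y = 6.299°
cos φ = cos(6.299°) = 0.9940

0.9940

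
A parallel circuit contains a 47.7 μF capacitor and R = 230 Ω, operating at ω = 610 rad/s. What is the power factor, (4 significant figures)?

0.1478

X_C = 1/(ωC) = 34.37 Ω
Parallel: admittances add. Y = 1/R + jωC
Y = (0.004348 + j0.02910) S
|Y| = 0.02942 S → |Z| = 1/|Y| = 33.99 Ω, ∠Z = −∠Y = -81.50°
cos φ = cos(-81.50°) = 0.1478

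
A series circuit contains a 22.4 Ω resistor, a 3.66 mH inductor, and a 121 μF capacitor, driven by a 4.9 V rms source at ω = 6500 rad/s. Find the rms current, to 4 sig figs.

154.3 mA

X_L = ωL = 23.79 Ω
X_C = 1/(ωC) = 1.271 Ω
Net reactance X = X_L − X_C = 22.52 Ω
Z = 22.40 + j22.52 Ω
|Z| = √(22.40² + 22.52²) = 31.76 Ω
I = V/|Z| = 4.9/31.76 = 154.3 mA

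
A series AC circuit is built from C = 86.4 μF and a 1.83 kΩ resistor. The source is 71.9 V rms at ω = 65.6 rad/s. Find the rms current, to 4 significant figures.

X_C = 1/(ωC) = 176.4 Ω
Z = 1830 − j176.4 Ω
|Z| = √(1830² + 176.4²) = 1838 Ω
I = V/|Z| = 71.9/1838 = 39.11 mA

39.11 mA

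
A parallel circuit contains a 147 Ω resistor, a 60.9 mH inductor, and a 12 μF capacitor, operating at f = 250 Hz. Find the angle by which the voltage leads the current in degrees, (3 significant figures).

-51.0°

ω = 2πf = 1571 rad/s
X_L = ωL = 95.7 Ω
X_C = 1/(ωC) = 53.1 Ω
Parallel: admittances add. Y = 1/R + 1/(jωL) + jωC
Y = (0.00680 + j0.00840) S
|Y| = 0.0108 S → |Z| = 1/|Y| = 92.5 Ω, ∠Z = −∠Y = -51.0°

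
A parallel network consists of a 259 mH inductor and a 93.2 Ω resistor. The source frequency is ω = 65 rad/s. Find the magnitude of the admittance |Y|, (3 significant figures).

X_L = ωL = 16.8 Ω
Parallel: admittances add. Y = 1/R + 1/(jωL)
Y = (0.0107 − j0.0594) S
|Y| = 0.0604 S → |Z| = 1/|Y| = 16.6 Ω, ∠Z = −∠Y = 79.8°

60.4 mS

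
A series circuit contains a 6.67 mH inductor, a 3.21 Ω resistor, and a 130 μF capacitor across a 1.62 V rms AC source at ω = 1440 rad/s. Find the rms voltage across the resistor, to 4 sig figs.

X_L = ωL = 9.605 Ω
X_C = 1/(ωC) = 5.342 Ω
Net reactance X = X_L − X_C = 4.263 Ω
Z = 3.210 + j4.263 Ω
|Z| = √(3.210² + 4.263²) = 5.336 Ω
I = V/|Z| = 303.6 mA
V_R = I·|Z_R| = 0.3036 × 3.210 = 0.9745 V

0.9745 V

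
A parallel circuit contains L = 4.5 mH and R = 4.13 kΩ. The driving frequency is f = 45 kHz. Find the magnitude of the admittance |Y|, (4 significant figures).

ω = 2πf = 282700 rad/s
X_L = ωL = 1272 Ω
Parallel: admittances add. Y = 1/R + 1/(jωL)
Y = (0.0002421 − j0.0007860) S
|Y| = 0.0008224 S → |Z| = 1/|Y| = 1216 Ω, ∠Z = −∠Y = 72.88°

822.4 μS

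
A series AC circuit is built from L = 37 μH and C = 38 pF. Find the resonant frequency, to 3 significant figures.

ω₀ = 1/√(LC) = 1/√(3.7e-05 × 3.8e-11) = 2.667e+07 rad/s
f₀ = ω₀/(2π) = 4.24 MHz

4.24 MHz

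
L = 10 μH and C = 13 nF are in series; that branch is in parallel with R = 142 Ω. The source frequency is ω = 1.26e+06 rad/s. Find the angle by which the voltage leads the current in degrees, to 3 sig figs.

X_L = ωL = 12.6 Ω
X_C = 1/(ωC) = 61.1 Ω
Branch 1: Z₁ = R = 142 Ω
Branch 2 (series LC): Z₂ = j(X_L − X_C) = −j48.5 Ω
Parallel: Z = Z₁Z₂/(Z₁+Z₂), |Z| = 45.9 Ω, ∠Z = -71.2°

-71.2°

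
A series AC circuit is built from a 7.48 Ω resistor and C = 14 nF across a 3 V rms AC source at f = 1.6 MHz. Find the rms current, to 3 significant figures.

ω = 2πf = 1.005e+07 rad/s
X_C = 1/(ωC) = 7.11 Ω
Z = 7.48 − j7.11 Ω
|Z| = √(7.48² + 7.11²) = 10.3 Ω
I = V/|Z| = 3/10.3 = 291 mA

291 mA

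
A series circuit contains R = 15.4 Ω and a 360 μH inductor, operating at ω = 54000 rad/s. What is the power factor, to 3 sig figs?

0.621

X_L = ωL = 19.4 Ω
Z = 15.4 + j19.4 Ω
|Z| = √(15.4² + 19.4²) = 24.8 Ω
∠Z = arctan(19.4/15.4) = 51.6°
cos φ = cos(51.6°) = 0.621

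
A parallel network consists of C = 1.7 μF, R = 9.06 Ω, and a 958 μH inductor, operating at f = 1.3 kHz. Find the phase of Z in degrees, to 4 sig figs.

45.90°

ω = 2πf = 8168 rad/s
X_L = ωL = 7.825 Ω
X_C = 1/(ωC) = 72.02 Ω
Parallel: admittances add. Y = 1/R + 1/(jωL) + jωC
Y = (0.1104 − j0.1139) S
|Y| = 0.1586 S → |Z| = 1/|Y| = 6.305 Ω, ∠Z = −∠Y = 45.90°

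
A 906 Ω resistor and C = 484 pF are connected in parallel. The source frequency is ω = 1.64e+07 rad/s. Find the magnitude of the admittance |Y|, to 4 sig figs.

X_C = 1/(ωC) = 126.0 Ω
Parallel: admittances add. Y = 1/R + jωC
Y = (0.001104 + j0.007938) S
|Y| = 0.008014 S → |Z| = 1/|Y| = 124.8 Ω, ∠Z = −∠Y = -82.08°

8.014 mS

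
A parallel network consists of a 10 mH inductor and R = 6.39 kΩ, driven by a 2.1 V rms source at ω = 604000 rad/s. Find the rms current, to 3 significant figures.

X_L = ωL = 6040 Ω
Parallel: admittances add. Y = 1/R + 1/(jωL)
Y = (0.000156 − j0.000166) S
|Y| = 0.000228 S → |Z| = 1/|Y| = 4390 Ω, ∠Z = −∠Y = 46.6°
I = V/|Z| = 2.1/4390 = 478 μA

478 μA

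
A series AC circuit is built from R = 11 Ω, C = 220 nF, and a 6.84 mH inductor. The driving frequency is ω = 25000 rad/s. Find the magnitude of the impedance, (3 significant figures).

15.4 Ω

X_L = ωL = 171 Ω
X_C = 1/(ωC) = 182 Ω
Net reactance X = X_L − X_C = -10.8 Ω
Z = 11.0 − j10.8 Ω
|Z| = √(11.0² + 10.8²) = 15.4 Ω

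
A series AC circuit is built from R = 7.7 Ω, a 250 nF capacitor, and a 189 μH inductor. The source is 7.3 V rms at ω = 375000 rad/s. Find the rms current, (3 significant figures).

X_L = ωL = 70.9 Ω
X_C = 1/(ωC) = 10.7 Ω
Net reactance X = X_L − X_C = 60.2 Ω
Z = 7.70 + j60.2 Ω
|Z| = √(7.70² + 60.2²) = 60.7 Ω
I = V/|Z| = 7.3/60.7 = 120 mA

120 mA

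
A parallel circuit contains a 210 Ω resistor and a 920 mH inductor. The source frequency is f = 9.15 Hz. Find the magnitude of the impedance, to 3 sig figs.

ω = 2πf = 57.49 rad/s
X_L = ωL = 52.9 Ω
Parallel: admittances add. Y = 1/R + 1/(jωL)
Y = (0.00476 − j0.0189) S
|Y| = 0.0195 S → |Z| = 1/|Y| = 51.3 Ω, ∠Z = −∠Y = 75.9°

51.3 Ω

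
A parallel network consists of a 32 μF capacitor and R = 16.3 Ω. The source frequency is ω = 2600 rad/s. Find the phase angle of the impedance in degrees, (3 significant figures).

-53.6°

X_C = 1/(ωC) = 12.0 Ω
Parallel: admittances add. Y = 1/R + jωC
Y = (0.0613 + j0.0832) S
|Y| = 0.103 S → |Z| = 1/|Y| = 9.67 Ω, ∠Z = −∠Y = -53.6°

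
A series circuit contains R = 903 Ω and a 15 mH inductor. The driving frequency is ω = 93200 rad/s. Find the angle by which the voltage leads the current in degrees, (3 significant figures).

X_L = ωL = 1400 Ω
Z = 903 + j1400 Ω
|Z| = √(903² + 1400²) = 1660 Ω
∠Z = arctan(1400/903) = 57.1°

57.1°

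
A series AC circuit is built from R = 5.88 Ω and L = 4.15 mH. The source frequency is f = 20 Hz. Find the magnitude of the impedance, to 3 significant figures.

5.90 Ω

ω = 2πf = 125.7 rad/s
X_L = ωL = 0.522 Ω
Z = 5.88 + j0.522 Ω
|Z| = √(5.88² + 0.522²) = 5.90 Ω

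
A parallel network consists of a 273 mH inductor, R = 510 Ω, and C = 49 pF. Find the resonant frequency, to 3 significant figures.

ω₀ = 1/√(LC) = 1/√(0.273 × 4.9e-11) = 273400 rad/s
f₀ = ω₀/(2π) = 43.5 kHz

43.5 kHz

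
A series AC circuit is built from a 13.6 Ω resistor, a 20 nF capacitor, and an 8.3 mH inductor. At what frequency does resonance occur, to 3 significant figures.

12.4 kHz

ω₀ = 1/√(LC) = 1/√(0.0083 × 2e-08) = 77620 rad/s
f₀ = ω₀/(2π) = 12.4 kHz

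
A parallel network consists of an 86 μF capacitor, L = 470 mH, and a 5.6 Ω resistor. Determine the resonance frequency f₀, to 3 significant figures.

ω₀ = 1/√(LC) = 1/√(0.47 × 8.6e-05) = 157.3 rad/s
f₀ = ω₀/(2π) = 25.0 Hz

25.0 Hz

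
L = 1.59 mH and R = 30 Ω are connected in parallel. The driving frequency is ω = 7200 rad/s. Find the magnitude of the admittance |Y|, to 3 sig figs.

X_L = ωL = 11.4 Ω
Parallel: admittances add. Y = 1/R + 1/(jωL)
Y = (0.0333 − j0.0874) S
|Y| = 0.0935 S → |Z| = 1/|Y| = 10.7 Ω, ∠Z = −∠Y = 69.1°

93.5 mS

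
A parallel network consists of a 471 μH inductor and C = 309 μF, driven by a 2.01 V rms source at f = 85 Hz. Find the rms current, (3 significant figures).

ω = 2πf = 534.1 rad/s
X_L = ωL = 0.252 Ω
X_C = 1/(ωC) = 6.06 Ω
Parallel: admittances add. Y = 1/(jωL) + jωC
Y = (0 − j3.81) S
|Y| = 3.81 S → |Z| = 1/|Y| = 0.262 Ω, ∠Z = −∠Y = 90.0°
I = V/|Z| = 2.01/0.262 = 7.66 A

7.66 A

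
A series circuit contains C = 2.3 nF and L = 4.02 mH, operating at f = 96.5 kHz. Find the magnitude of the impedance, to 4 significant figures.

ω = 2πf = 606300 rad/s
X_L = ωL = 2437 Ω
X_C = 1/(ωC) = 717.1 Ω
Net reactance X = X_L − X_C = 1720 Ω
Z = j1720 Ω
|Z| = √(0² + 1720²) = 1720 Ω

1720 Ω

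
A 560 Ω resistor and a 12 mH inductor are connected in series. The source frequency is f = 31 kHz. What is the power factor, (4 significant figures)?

0.2330

ω = 2πf = 194800 rad/s
X_L = ωL = 2337 Ω
Z = 560.0 + j2337 Ω
|Z| = √(560.0² + 2337²) = 2403 Ω
∠Z = arctan(2337/560.0) = 76.53°
cos φ = cos(76.53°) = 0.2330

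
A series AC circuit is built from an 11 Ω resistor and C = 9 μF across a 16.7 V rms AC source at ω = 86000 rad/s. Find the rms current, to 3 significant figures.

1.51 A

X_C = 1/(ωC) = 1.29 Ω
Z = 11.0 − j1.29 Ω
|Z| = √(11.0² + 1.29²) = 11.1 Ω
I = V/|Z| = 16.7/11.1 = 1.51 A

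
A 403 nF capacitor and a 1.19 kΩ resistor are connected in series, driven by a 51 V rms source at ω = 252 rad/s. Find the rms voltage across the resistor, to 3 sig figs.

6.12 V

X_C = 1/(ωC) = 9850 Ω
Z = 1190 − j9850 Ω
|Z| = √(1190² + 9850²) = 9920 Ω
I = V/|Z| = 5.14 mA
V_R = I·|Z_R| = 0.00514 × 1190 = 6.12 V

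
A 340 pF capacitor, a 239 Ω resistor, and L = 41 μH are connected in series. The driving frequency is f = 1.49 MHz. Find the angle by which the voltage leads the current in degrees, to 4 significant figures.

ω = 2πf = 9.362e+06 rad/s
X_L = ωL = 383.8 Ω
X_C = 1/(ωC) = 314.2 Ω
Net reactance X = X_L − X_C = 69.68 Ω
Z = 239.0 + j69.68 Ω
|Z| = √(239.0² + 69.68²) = 248.9 Ω
∠Z = arctan(69.68/239.0) = 16.25°

16.25°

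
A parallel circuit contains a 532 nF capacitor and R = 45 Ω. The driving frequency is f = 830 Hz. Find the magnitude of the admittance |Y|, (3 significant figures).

ω = 2πf = 5215 rad/s
X_C = 1/(ωC) = 360 Ω
Parallel: admittances add. Y = 1/R + jωC
Y = (0.0222 + j0.00277) S
|Y| = 0.0224 S → |Z| = 1/|Y| = 44.7 Ω, ∠Z = −∠Y = -7.12°

22.4 mS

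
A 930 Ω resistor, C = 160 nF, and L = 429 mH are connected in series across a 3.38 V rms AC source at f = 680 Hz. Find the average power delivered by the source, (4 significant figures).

10.60 mW

ω = 2πf = 4273 rad/s
X_L = ωL = 1833 Ω
X_C = 1/(ωC) = 1463 Ω
Net reactance X = X_L − X_C = 370.1 Ω
Z = 930.0 + j370.1 Ω
|Z| = √(930.0² + 370.1²) = 1001 Ω
∠Z = arctan(370.1/930.0) = 21.70°
I = V/|Z| = 3.377 mA
P = VI cos φ = 3.38 × 0.003377 × cos(21.70°) = 10.60 mW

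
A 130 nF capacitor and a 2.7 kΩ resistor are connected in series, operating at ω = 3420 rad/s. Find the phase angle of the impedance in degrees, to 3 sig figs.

-39.8°

X_C = 1/(ωC) = 2250 Ω
Z = 2700 − j2250 Ω
|Z| = √(2700² + 2250²) = 3510 Ω
∠Z = arctan(-2250/2700) = -39.8°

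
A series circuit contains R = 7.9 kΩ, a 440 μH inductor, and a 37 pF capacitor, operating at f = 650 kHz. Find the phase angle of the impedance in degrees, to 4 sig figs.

-31.39°

ω = 2πf = 4.084e+06 rad/s
X_L = ωL = 1797 Ω
X_C = 1/(ωC) = 6618 Ω
Net reactance X = X_L − X_C = -4821 Ω
Z = 7900 − j4821 Ω
|Z| = √(7900² + 4821²) = 9255 Ω
∠Z = arctan(-4821/7900) = -31.39°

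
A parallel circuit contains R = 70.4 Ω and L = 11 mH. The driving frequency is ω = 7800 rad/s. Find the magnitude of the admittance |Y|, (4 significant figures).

X_L = ωL = 85.80 Ω
Parallel: admittances add. Y = 1/R + 1/(jωL)
Y = (0.01420 − j0.01166) S
|Y| = 0.01837 S → |Z| = 1/|Y| = 54.42 Ω, ∠Z = −∠Y = 39.37°

18.37 mS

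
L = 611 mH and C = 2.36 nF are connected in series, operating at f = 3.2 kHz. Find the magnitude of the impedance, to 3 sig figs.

ω = 2πf = 20110 rad/s
X_L = ωL = 12300 Ω
X_C = 1/(ωC) = 21100 Ω
Net reactance X = X_L − X_C = -8790 Ω
Z = − j8790 Ω
|Z| = √(0² + 8790²) = 8790 Ω

8790 Ω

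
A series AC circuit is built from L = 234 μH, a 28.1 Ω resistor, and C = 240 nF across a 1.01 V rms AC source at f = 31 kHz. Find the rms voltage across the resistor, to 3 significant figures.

ω = 2πf = 194800 rad/s
X_L = ωL = 45.6 Ω
X_C = 1/(ωC) = 21.4 Ω
Net reactance X = X_L − X_C = 24.2 Ω
Z = 28.1 + j24.2 Ω
|Z| = √(28.1² + 24.2²) = 37.1 Ω
I = V/|Z| = 27.2 mA
V_R = I·|Z_R| = 0.0272 × 28.1 = 0.765 V

0.765 V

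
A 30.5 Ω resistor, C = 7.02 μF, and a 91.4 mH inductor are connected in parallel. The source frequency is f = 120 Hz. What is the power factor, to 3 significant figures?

0.963

ω = 2πf = 754.0 rad/s
X_L = ωL = 68.9 Ω
X_C = 1/(ωC) = 189 Ω
Parallel: admittances add. Y = 1/R + 1/(jωL) + jωC
Y = (0.0328 − j0.00922) S
|Y| = 0.0341 S → |Z| = 1/|Y| = 29.4 Ω, ∠Z = −∠Y = 15.7°
cos φ = cos(15.7°) = 0.963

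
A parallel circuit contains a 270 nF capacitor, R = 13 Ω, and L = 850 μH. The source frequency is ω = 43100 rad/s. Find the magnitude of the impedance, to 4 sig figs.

12.74 Ω

X_L = ωL = 36.63 Ω
X_C = 1/(ωC) = 85.93 Ω
Parallel: admittances add. Y = 1/R + 1/(jωL) + jωC
Y = (0.07692 − j0.01566) S
|Y| = 0.07850 S → |Z| = 1/|Y| = 12.74 Ω, ∠Z = −∠Y = 11.51°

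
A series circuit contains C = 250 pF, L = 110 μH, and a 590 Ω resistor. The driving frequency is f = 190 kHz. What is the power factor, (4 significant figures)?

ω = 2πf = 1.194e+06 rad/s
X_L = ωL = 131.3 Ω
X_C = 1/(ωC) = 3351 Ω
Net reactance X = X_L − X_C = -3219 Ω
Z = 590.0 − j3219 Ω
|Z| = √(590.0² + 3219²) = 3273 Ω
∠Z = arctan(-3219/590.0) = -79.61°
cos φ = cos(-79.61°) = 0.1803

0.1803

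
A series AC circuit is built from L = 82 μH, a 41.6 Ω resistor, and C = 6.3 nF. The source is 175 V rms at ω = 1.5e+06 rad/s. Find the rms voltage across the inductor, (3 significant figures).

478 V

X_L = ωL = 123 Ω
X_C = 1/(ωC) = 106 Ω
Net reactance X = X_L − X_C = 17.2 Ω
Z = 41.6 + j17.2 Ω
|Z| = √(41.6² + 17.2²) = 45.0 Ω
I = V/|Z| = 3.89 A
V_L = I·|Z_L| = 3.89 × 123 = 478 V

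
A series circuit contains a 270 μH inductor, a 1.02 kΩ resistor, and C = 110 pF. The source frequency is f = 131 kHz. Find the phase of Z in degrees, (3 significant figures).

ω = 2πf = 823100 rad/s
X_L = ωL = 222 Ω
X_C = 1/(ωC) = 11000 Ω
Net reactance X = X_L − X_C = -10800 Ω
Z = 1020 − j10800 Ω
|Z| = √(1020² + 10800²) = 10900 Ω
∠Z = arctan(-10800/1020) = -84.6°

-84.6°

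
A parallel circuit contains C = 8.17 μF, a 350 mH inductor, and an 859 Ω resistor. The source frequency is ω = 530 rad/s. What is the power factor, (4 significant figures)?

0.7392

X_L = ωL = 185.5 Ω
X_C = 1/(ωC) = 230.9 Ω
Parallel: admittances add. Y = 1/R + 1/(jωL) + jωC
Y = (0.001164 − j0.001061) S
|Y| = 0.001575 S → |Z| = 1/|Y| = 635.0 Ω, ∠Z = −∠Y = 42.34°
cos φ = cos(42.34°) = 0.7392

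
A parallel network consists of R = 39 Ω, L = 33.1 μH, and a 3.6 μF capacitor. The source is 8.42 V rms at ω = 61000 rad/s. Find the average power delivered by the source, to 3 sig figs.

X_L = ωL = 2.02 Ω
X_C = 1/(ωC) = 4.55 Ω
Parallel: admittances add. Y = 1/R + 1/(jωL) + jωC
Y = (0.0256 − j0.276) S
|Y| = 0.277 S → |Z| = 1/|Y| = 3.61 Ω, ∠Z = −∠Y = 84.7°
I = V/|Z| = 2.33 A
P = VI cos φ = 8.42 × 2.33 × cos(84.7°) = 1.82 W

1.82 W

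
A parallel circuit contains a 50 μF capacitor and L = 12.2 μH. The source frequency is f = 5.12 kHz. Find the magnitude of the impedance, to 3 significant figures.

ω = 2πf = 32170 rad/s
X_L = ωL = 0.392 Ω
X_C = 1/(ωC) = 0.622 Ω
Parallel: admittances add. Y = 1/(jωL) + jωC
Y = (0 − j0.939) S
|Y| = 0.939 S → |Z| = 1/|Y| = 1.06 Ω, ∠Z = −∠Y = 90.0°

1.06 Ω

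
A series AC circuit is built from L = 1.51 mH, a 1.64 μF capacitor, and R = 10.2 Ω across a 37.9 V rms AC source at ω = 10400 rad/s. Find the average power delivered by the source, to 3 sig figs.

7.53 W

X_L = ωL = 15.7 Ω
X_C = 1/(ωC) = 58.6 Ω
Net reactance X = X_L − X_C = -42.9 Ω
Z = 10.2 − j42.9 Ω
|Z| = √(10.2² + 42.9²) = 44.1 Ω
∠Z = arctan(-42.9/10.2) = -76.6°
I = V/|Z| = 859 mA
P = VI cos φ = 37.9 × 0.859 × cos(-76.6°) = 7.53 W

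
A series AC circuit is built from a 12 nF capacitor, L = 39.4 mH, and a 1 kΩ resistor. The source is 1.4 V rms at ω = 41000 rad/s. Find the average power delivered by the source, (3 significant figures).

1.67 mW

X_L = ωL = 1620 Ω
X_C = 1/(ωC) = 2030 Ω
Net reactance X = X_L − X_C = -417 Ω
Z = 1000 − j417 Ω
|Z| = √(1000² + 417²) = 1080 Ω
∠Z = arctan(-417/1000) = -22.6°
I = V/|Z| = 1.29 mA
P = VI cos φ = 1.4 × 0.00129 × cos(-22.6°) = 1.67 mW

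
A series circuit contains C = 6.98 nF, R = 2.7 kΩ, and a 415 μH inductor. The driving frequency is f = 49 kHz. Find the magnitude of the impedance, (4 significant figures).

ω = 2πf = 307900 rad/s
X_L = ωL = 127.8 Ω
X_C = 1/(ωC) = 465.3 Ω
Net reactance X = X_L − X_C = -337.6 Ω
Z = 2700 − j337.6 Ω
|Z| = √(2700² + 337.6²) = 2721 Ω

2721 Ω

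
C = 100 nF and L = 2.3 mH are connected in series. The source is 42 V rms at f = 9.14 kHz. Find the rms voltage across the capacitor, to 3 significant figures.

ω = 2πf = 57430 rad/s
X_L = ωL = 132 Ω
X_C = 1/(ωC) = 174 Ω
Net reactance X = X_L − X_C = -42.0 Ω
Z = − j42.0 Ω
|Z| = √(0² + 42.0²) = 42.0 Ω
I = V/|Z| = 999 mA
V_C = I·|Z_C| = 0.999 × 174 = 174 V

174 V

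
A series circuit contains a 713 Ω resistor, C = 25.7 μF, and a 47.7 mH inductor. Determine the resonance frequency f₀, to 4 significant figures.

143.7 Hz

ω₀ = 1/√(LC) = 1/√(0.0477 × 2.57e-05) = 903.2 rad/s
f₀ = ω₀/(2π) = 143.7 Hz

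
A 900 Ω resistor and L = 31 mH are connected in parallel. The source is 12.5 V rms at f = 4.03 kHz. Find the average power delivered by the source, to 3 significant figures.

174 mW

ω = 2πf = 25320 rad/s
X_L = ωL = 785 Ω
Parallel: admittances add. Y = 1/R + 1/(jωL)
Y = (0.00111 − j0.00127) S
|Y| = 0.00169 S → |Z| = 1/|Y| = 592 Ω, ∠Z = −∠Y = 48.9°
I = V/|Z| = 21.1 mA
P = VI cos φ = 12.5 × 0.0211 × cos(48.9°) = 174 mW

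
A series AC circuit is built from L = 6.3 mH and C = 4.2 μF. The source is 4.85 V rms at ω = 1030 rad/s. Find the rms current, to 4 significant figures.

21.59 mA

X_L = ωL = 6.489 Ω
X_C = 1/(ωC) = 231.2 Ω
Net reactance X = X_L − X_C = -224.7 Ω
Z = − j224.7 Ω
|Z| = √(0² + 224.7²) = 224.7 Ω
I = V/|Z| = 4.85/224.7 = 21.59 mA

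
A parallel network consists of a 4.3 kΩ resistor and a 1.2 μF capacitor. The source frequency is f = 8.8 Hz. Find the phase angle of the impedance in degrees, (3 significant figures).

ω = 2πf = 55.29 rad/s
X_C = 1/(ωC) = 15100 Ω
Parallel: admittances add. Y = 1/R + jωC
Y = (0.000233 + j6.64e-05) S
|Y| = 0.000242 S → |Z| = 1/|Y| = 4130 Ω, ∠Z = −∠Y = -15.9°

-15.9°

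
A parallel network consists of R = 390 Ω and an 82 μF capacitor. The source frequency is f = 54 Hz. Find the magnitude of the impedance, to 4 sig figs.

35.79 Ω

ω = 2πf = 339.3 rad/s
X_C = 1/(ωC) = 35.94 Ω
Parallel: admittances add. Y = 1/R + jωC
Y = (0.002564 + j0.02782) S
|Y| = 0.02794 S → |Z| = 1/|Y| = 35.79 Ω, ∠Z = −∠Y = -84.73°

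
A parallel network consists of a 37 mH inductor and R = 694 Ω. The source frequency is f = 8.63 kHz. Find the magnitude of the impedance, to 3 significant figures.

ω = 2πf = 54220 rad/s
X_L = ωL = 2010 Ω
Parallel: admittances add. Y = 1/R + 1/(jωL)
Y = (0.00144 − j0.000498) S
|Y| = 0.00152 S → |Z| = 1/|Y| = 656 Ω, ∠Z = −∠Y = 19.1°

656 Ω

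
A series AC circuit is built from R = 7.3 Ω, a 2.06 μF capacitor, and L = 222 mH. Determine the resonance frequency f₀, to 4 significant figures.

235.3 Hz

ω₀ = 1/√(LC) = 1/√(0.222 × 2.06e-06) = 1479 rad/s
f₀ = ω₀/(2π) = 235.3 Hz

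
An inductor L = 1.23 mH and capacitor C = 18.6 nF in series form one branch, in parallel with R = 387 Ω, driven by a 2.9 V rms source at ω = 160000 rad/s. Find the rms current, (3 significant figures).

X_L = ωL = 197 Ω
X_C = 1/(ωC) = 336 Ω
Branch 1: Z₁ = R = 387 Ω
Branch 2 (series LC): Z₂ = j(X_L − X_C) = −j139 Ω
Parallel: Z = Z₁Z₂/(Z₁+Z₂), |Z| = 131 Ω, ∠Z = -70.2°
I = V/|Z| = 2.9/131 = 22.1 mA

22.1 mA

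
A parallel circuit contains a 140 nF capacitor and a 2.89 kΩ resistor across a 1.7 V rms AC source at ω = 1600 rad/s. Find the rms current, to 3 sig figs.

701 μA

X_C = 1/(ωC) = 4460 Ω
Parallel: admittances add. Y = 1/R + jωC
Y = (0.000346 + j0.000224) S
|Y| = 0.000412 S → |Z| = 1/|Y| = 2430 Ω, ∠Z = −∠Y = -32.9°
I = V/|Z| = 1.7/2430 = 701 μA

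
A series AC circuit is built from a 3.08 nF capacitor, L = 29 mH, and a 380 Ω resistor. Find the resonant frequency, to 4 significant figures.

16.84 kHz

ω₀ = 1/√(LC) = 1/√(0.029 × 3.08e-09) = 105800 rad/s
f₀ = ω₀/(2π) = 16.84 kHz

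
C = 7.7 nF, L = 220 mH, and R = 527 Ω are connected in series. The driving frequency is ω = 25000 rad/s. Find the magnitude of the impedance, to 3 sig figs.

609 Ω

X_L = ωL = 5500 Ω
X_C = 1/(ωC) = 5190 Ω
Net reactance X = X_L − X_C = 305 Ω
Z = 527 + j305 Ω
|Z| = √(527² + 305²) = 609 Ω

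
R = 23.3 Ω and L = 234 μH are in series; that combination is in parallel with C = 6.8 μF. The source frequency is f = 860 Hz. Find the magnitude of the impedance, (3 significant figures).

ω = 2πf = 5404 rad/s
X_L = ωL = 1.26 Ω
X_C = 1/(ωC) = 27.2 Ω
Branch 1 (R+jX_L): Z₁ = 23.3 + j1.26 Ω, |Z₁| = 23.3 Ω
Branch 2 (−jX_C): Z₂ = −j27.2 Ω
Parallel: Z = Z₁Z₂/(Z₁+Z₂), |Z| = 18.2 Ω, ∠Z = -38.8°

18.2 Ω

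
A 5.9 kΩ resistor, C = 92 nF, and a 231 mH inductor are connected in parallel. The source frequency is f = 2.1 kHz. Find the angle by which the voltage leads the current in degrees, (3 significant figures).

ω = 2πf = 13190 rad/s
X_L = ωL = 3050 Ω
X_C = 1/(ωC) = 824 Ω
Parallel: admittances add. Y = 1/R + 1/(jωL) + jωC
Y = (0.000169 + j0.000886) S
|Y| = 0.000902 S → |Z| = 1/|Y| = 1110 Ω, ∠Z = −∠Y = -79.2°

-79.2°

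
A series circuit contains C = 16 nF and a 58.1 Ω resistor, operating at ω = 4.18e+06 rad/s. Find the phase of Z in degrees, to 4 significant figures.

-14.43°

X_C = 1/(ωC) = 14.95 Ω
Z = 58.10 − j14.95 Ω
|Z| = √(58.10² + 14.95²) = 59.99 Ω
∠Z = arctan(-14.95/58.10) = -14.43°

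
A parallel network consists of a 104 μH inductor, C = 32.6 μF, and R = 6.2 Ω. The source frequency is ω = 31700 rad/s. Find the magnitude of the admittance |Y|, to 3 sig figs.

X_L = ωL = 3.30 Ω
X_C = 1/(ωC) = 0.968 Ω
Parallel: admittances add. Y = 1/R + 1/(jωL) + jωC
Y = (0.161 + j0.730) S
|Y| = 0.748 S → |Z| = 1/|Y| = 1.34 Ω, ∠Z = −∠Y = -77.5°

748 mS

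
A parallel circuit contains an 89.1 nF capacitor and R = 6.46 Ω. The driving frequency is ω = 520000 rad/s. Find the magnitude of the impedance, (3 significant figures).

X_C = 1/(ωC) = 21.6 Ω
Parallel: admittances add. Y = 1/R + jωC
Y = (0.155 + j0.0463) S
|Y| = 0.162 S → |Z| = 1/|Y| = 6.19 Ω, ∠Z = −∠Y = -16.7°

6.19 Ω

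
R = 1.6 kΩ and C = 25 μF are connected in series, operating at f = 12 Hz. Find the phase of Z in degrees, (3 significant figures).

ω = 2πf = 75.40 rad/s
X_C = 1/(ωC) = 531 Ω
Z = 1600 − j531 Ω
|Z| = √(1600² + 531²) = 1690 Ω
∠Z = arctan(-531/1600) = -18.3°

-18.3°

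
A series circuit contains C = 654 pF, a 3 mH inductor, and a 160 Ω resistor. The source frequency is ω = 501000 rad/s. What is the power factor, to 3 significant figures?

0.103

X_L = ωL = 1500 Ω
X_C = 1/(ωC) = 3050 Ω
Net reactance X = X_L − X_C = -1550 Ω
Z = 160 − j1550 Ω
|Z| = √(160² + 1550²) = 1560 Ω
∠Z = arctan(-1550/160) = -84.1°
cos φ = cos(-84.1°) = 0.103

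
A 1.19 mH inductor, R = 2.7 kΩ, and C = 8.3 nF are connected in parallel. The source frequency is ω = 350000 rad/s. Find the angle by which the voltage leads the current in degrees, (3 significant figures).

X_L = ωL = 417 Ω
X_C = 1/(ωC) = 344 Ω
Parallel: admittances add. Y = 1/R + 1/(jωL) + jωC
Y = (0.000370 + j0.000504) S
|Y| = 0.000625 S → |Z| = 1/|Y| = 1600 Ω, ∠Z = −∠Y = -53.7°

-53.7°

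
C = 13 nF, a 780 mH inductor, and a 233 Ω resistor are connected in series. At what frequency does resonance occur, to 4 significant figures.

ω₀ = 1/√(LC) = 1/√(0.78 × 1.3e-08) = 9931 rad/s
f₀ = ω₀/(2π) = 1.581 kHz

1.581 kHz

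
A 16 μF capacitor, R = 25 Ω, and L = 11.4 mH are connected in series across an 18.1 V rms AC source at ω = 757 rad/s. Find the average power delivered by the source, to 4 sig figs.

1.345 W

X_L = ωL = 8.630 Ω
X_C = 1/(ωC) = 82.56 Ω
Net reactance X = X_L − X_C = -73.93 Ω
Z = 25.00 − j73.93 Ω
|Z| = √(25.00² + 73.93²) = 78.05 Ω
∠Z = arctan(-73.93/25.00) = -71.32°
I = V/|Z| = 231.9 mA
P = VI cos φ = 18.1 × 0.2319 × cos(-71.32°) = 1.345 W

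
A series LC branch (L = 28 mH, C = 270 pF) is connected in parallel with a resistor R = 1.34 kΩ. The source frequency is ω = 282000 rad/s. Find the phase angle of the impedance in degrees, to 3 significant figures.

X_L = ωL = 7900 Ω
X_C = 1/(ωC) = 13100 Ω
Branch 1: Z₁ = R = 1340 Ω
Branch 2 (series LC): Z₂ = j(X_L − X_C) = −j5240 Ω
Parallel: Z = Z₁Z₂/(Z₁+Z₂), |Z| = 1300 Ω, ∠Z = -14.4°

-14.4°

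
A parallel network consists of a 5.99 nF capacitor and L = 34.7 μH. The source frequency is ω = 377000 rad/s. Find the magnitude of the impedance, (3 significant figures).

13.5 Ω

X_L = ωL = 13.1 Ω
X_C = 1/(ωC) = 443 Ω
Parallel: admittances add. Y = 1/(jωL) + jωC
Y = (0 − j0.0742) S
|Y| = 0.0742 S → |Z| = 1/|Y| = 13.5 Ω, ∠Z = −∠Y = 90.0°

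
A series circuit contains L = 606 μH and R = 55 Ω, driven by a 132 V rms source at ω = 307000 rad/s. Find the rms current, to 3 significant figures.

X_L = ωL = 186 Ω
Z = 55.0 + j186 Ω
|Z| = √(55.0² + 186²) = 194 Ω
I = V/|Z| = 132/194 = 680 mA

680 mA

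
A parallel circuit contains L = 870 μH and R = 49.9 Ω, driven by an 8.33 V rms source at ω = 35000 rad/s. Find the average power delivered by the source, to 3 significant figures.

1.39 W

X_L = ωL = 30.4 Ω
Parallel: admittances add. Y = 1/R + 1/(jωL)
Y = (0.0200 − j0.0328) S
|Y| = 0.0385 S → |Z| = 1/|Y| = 26.0 Ω, ∠Z = −∠Y = 58.6°
I = V/|Z| = 320 mA
P = VI cos φ = 8.33 × 0.320 × cos(58.6°) = 1.39 W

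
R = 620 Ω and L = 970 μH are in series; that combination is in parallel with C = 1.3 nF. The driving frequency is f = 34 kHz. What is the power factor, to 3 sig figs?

0.990

ω = 2πf = 213600 rad/s
X_L = ωL = 207 Ω
X_C = 1/(ωC) = 3600 Ω
Branch 1 (R+jX_L): Z₁ = 620 + j207 Ω, |Z₁| = 654 Ω
Branch 2 (−jX_C): Z₂ = −j3600 Ω
Parallel: Z = Z₁Z₂/(Z₁+Z₂), |Z| = 682 Ω, ∠Z = 8.13°
cos φ = cos(8.13°) = 0.990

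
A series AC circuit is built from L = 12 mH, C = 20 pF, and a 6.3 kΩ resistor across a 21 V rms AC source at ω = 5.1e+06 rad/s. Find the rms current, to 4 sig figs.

X_L = ωL = 61200 Ω
X_C = 1/(ωC) = 9804 Ω
Net reactance X = X_L − X_C = 51400 Ω
Z = 6300 + j51400 Ω
|Z| = √(6300² + 51400²) = 51780 Ω
I = V/|Z| = 21/51780 = 405.6 μA

405.6 μA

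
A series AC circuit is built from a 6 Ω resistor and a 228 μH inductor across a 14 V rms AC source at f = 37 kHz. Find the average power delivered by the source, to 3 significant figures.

ω = 2πf = 232500 rad/s
X_L = ωL = 53.0 Ω
Z = 6.00 + j53.0 Ω
|Z| = √(6.00² + 53.0²) = 53.3 Ω
∠Z = arctan(53.0/6.00) = 83.5°
I = V/|Z| = 262 mA
P = VI cos φ = 14 × 0.262 × cos(83.5°) = 413 mW

413 mW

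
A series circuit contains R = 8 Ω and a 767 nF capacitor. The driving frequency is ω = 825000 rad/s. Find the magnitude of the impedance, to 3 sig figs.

X_C = 1/(ωC) = 1.58 Ω
Z = 8.00 − j1.58 Ω
|Z| = √(8.00² + 1.58²) = 8.15 Ω

8.15 Ω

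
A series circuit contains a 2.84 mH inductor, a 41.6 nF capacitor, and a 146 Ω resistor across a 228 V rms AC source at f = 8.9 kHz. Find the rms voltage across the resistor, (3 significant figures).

108 V

ω = 2πf = 55920 rad/s
X_L = ωL = 159 Ω
X_C = 1/(ωC) = 430 Ω
Net reactance X = X_L − X_C = -271 Ω
Z = 146 − j271 Ω
|Z| = √(146² + 271²) = 308 Ω
I = V/|Z| = 741 mA
V_R = I·|Z_R| = 0.741 × 146 = 108 V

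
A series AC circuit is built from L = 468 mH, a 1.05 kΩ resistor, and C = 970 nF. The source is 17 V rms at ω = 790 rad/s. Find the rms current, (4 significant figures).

12.09 mA

X_L = ωL = 369.7 Ω
X_C = 1/(ωC) = 1305 Ω
Net reactance X = X_L − X_C = -935.3 Ω
Z = 1050 − j935.3 Ω
|Z| = √(1050² + 935.3²) = 1406 Ω
I = V/|Z| = 17/1406 = 12.09 mA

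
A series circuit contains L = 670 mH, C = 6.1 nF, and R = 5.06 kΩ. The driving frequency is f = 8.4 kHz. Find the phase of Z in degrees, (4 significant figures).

ω = 2πf = 52780 rad/s
X_L = ωL = 35360 Ω
X_C = 1/(ωC) = 3106 Ω
Net reactance X = X_L − X_C = 32260 Ω
Z = 5060 + j32260 Ω
|Z| = √(5060² + 32260²) = 32650 Ω
∠Z = arctan(32260/5060) = 81.08°

81.08°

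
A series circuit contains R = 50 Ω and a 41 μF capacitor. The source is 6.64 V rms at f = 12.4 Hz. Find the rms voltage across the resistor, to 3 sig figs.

ω = 2πf = 77.91 rad/s
X_C = 1/(ωC) = 313 Ω
Z = 50.0 − j313 Ω
|Z| = √(50.0² + 313²) = 317 Ω
I = V/|Z| = 20.9 mA
V_R = I·|Z_R| = 0.0209 × 50.0 = 1.05 V

1.05 V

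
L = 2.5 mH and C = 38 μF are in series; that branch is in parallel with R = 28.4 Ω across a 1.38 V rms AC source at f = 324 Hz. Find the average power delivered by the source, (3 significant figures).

67.1 mW

ω = 2πf = 2036 rad/s
X_L = ωL = 5.09 Ω
X_C = 1/(ωC) = 12.9 Ω
Branch 1: Z₁ = R = 28.4 Ω
Branch 2 (series LC): Z₂ = j(X_L − X_C) = −j7.84 Ω
Parallel: Z = Z₁Z₂/(Z₁+Z₂), |Z| = 7.56 Ω, ∠Z = -74.6°
I = V/|Z| = 183 mA
P = VI cos φ = 1.38 × 0.183 × cos(-74.6°) = 67.1 mW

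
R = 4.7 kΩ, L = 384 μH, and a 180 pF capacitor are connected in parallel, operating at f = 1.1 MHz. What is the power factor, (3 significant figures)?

ω = 2πf = 6.912e+06 rad/s
X_L = ωL = 2650 Ω
X_C = 1/(ωC) = 804 Ω
Parallel: admittances add. Y = 1/R + 1/(jωL) + jωC
Y = (0.000213 + j0.000867) S
|Y| = 0.000893 S → |Z| = 1/|Y| = 1120 Ω, ∠Z = −∠Y = -76.2°
cos φ = cos(-76.2°) = 0.238

0.238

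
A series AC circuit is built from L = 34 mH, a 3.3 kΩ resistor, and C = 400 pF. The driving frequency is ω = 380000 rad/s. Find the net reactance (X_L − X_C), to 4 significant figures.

X_L = ωL = 12920 Ω
X_C = 1/(ωC) = 6579 Ω
X = 12920 − 6579 = 6341 Ω

6341 Ω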